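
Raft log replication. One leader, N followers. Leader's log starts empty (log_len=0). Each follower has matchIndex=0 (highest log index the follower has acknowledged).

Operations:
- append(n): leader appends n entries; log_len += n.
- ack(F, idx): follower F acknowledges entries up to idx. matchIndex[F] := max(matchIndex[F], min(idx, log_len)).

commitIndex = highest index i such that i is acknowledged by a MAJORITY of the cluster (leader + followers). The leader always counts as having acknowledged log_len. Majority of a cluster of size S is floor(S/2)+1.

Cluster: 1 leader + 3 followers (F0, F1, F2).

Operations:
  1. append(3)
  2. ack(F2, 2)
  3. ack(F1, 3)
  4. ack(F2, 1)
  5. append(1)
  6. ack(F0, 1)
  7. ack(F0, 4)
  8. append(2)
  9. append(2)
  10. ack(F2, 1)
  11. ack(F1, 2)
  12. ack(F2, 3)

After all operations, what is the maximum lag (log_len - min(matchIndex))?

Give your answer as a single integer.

Answer: 5

Derivation:
Op 1: append 3 -> log_len=3
Op 2: F2 acks idx 2 -> match: F0=0 F1=0 F2=2; commitIndex=0
Op 3: F1 acks idx 3 -> match: F0=0 F1=3 F2=2; commitIndex=2
Op 4: F2 acks idx 1 -> match: F0=0 F1=3 F2=2; commitIndex=2
Op 5: append 1 -> log_len=4
Op 6: F0 acks idx 1 -> match: F0=1 F1=3 F2=2; commitIndex=2
Op 7: F0 acks idx 4 -> match: F0=4 F1=3 F2=2; commitIndex=3
Op 8: append 2 -> log_len=6
Op 9: append 2 -> log_len=8
Op 10: F2 acks idx 1 -> match: F0=4 F1=3 F2=2; commitIndex=3
Op 11: F1 acks idx 2 -> match: F0=4 F1=3 F2=2; commitIndex=3
Op 12: F2 acks idx 3 -> match: F0=4 F1=3 F2=3; commitIndex=3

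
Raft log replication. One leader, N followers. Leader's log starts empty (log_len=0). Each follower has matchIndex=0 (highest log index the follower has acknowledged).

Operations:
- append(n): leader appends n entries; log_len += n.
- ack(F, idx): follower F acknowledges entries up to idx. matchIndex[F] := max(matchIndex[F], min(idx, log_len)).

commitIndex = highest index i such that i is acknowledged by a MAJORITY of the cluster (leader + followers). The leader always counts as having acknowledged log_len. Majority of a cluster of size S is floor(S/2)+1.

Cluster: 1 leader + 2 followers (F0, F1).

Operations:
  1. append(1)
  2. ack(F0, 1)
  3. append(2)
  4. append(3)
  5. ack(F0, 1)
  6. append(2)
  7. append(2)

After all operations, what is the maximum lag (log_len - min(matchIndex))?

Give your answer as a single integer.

Op 1: append 1 -> log_len=1
Op 2: F0 acks idx 1 -> match: F0=1 F1=0; commitIndex=1
Op 3: append 2 -> log_len=3
Op 4: append 3 -> log_len=6
Op 5: F0 acks idx 1 -> match: F0=1 F1=0; commitIndex=1
Op 6: append 2 -> log_len=8
Op 7: append 2 -> log_len=10

Answer: 10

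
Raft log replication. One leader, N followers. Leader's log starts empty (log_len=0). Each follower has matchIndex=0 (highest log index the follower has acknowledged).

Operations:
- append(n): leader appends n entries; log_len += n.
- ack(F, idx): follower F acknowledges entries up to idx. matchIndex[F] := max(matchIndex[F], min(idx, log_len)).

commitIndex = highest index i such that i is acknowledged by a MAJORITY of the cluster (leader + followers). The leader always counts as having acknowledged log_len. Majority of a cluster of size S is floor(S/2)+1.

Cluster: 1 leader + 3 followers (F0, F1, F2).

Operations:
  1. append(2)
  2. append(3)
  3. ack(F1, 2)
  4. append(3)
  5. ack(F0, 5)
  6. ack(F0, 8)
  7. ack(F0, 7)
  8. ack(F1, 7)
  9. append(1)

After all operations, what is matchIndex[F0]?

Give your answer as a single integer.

Op 1: append 2 -> log_len=2
Op 2: append 3 -> log_len=5
Op 3: F1 acks idx 2 -> match: F0=0 F1=2 F2=0; commitIndex=0
Op 4: append 3 -> log_len=8
Op 5: F0 acks idx 5 -> match: F0=5 F1=2 F2=0; commitIndex=2
Op 6: F0 acks idx 8 -> match: F0=8 F1=2 F2=0; commitIndex=2
Op 7: F0 acks idx 7 -> match: F0=8 F1=2 F2=0; commitIndex=2
Op 8: F1 acks idx 7 -> match: F0=8 F1=7 F2=0; commitIndex=7
Op 9: append 1 -> log_len=9

Answer: 8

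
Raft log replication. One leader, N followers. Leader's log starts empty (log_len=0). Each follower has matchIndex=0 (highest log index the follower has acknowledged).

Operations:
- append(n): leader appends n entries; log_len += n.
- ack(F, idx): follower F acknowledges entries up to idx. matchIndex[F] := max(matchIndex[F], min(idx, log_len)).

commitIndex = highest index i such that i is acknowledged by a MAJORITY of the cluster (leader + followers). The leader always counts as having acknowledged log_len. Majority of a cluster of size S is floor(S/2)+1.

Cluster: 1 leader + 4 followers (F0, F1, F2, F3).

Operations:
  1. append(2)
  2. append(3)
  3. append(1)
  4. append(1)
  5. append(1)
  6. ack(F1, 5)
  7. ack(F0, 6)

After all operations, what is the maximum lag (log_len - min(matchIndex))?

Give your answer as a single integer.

Answer: 8

Derivation:
Op 1: append 2 -> log_len=2
Op 2: append 3 -> log_len=5
Op 3: append 1 -> log_len=6
Op 4: append 1 -> log_len=7
Op 5: append 1 -> log_len=8
Op 6: F1 acks idx 5 -> match: F0=0 F1=5 F2=0 F3=0; commitIndex=0
Op 7: F0 acks idx 6 -> match: F0=6 F1=5 F2=0 F3=0; commitIndex=5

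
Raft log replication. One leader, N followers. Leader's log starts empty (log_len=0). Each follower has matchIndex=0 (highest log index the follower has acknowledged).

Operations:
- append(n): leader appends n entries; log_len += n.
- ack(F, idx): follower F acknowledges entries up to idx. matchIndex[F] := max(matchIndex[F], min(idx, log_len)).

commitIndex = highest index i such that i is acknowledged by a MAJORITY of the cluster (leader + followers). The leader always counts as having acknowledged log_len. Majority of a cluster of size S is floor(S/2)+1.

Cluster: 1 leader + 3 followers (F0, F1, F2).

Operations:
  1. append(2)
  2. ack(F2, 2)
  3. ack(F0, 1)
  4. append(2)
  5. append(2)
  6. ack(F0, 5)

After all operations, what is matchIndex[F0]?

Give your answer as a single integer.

Op 1: append 2 -> log_len=2
Op 2: F2 acks idx 2 -> match: F0=0 F1=0 F2=2; commitIndex=0
Op 3: F0 acks idx 1 -> match: F0=1 F1=0 F2=2; commitIndex=1
Op 4: append 2 -> log_len=4
Op 5: append 2 -> log_len=6
Op 6: F0 acks idx 5 -> match: F0=5 F1=0 F2=2; commitIndex=2

Answer: 5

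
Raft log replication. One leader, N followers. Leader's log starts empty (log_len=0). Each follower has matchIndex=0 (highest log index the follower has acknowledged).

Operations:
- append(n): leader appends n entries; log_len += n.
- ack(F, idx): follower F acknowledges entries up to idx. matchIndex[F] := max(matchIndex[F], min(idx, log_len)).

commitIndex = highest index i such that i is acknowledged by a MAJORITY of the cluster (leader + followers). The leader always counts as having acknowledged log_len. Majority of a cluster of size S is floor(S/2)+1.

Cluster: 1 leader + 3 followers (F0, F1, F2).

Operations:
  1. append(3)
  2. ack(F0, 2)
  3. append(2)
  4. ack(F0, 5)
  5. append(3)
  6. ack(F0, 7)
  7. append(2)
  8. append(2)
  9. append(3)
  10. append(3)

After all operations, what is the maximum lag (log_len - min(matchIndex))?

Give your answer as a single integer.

Answer: 18

Derivation:
Op 1: append 3 -> log_len=3
Op 2: F0 acks idx 2 -> match: F0=2 F1=0 F2=0; commitIndex=0
Op 3: append 2 -> log_len=5
Op 4: F0 acks idx 5 -> match: F0=5 F1=0 F2=0; commitIndex=0
Op 5: append 3 -> log_len=8
Op 6: F0 acks idx 7 -> match: F0=7 F1=0 F2=0; commitIndex=0
Op 7: append 2 -> log_len=10
Op 8: append 2 -> log_len=12
Op 9: append 3 -> log_len=15
Op 10: append 3 -> log_len=18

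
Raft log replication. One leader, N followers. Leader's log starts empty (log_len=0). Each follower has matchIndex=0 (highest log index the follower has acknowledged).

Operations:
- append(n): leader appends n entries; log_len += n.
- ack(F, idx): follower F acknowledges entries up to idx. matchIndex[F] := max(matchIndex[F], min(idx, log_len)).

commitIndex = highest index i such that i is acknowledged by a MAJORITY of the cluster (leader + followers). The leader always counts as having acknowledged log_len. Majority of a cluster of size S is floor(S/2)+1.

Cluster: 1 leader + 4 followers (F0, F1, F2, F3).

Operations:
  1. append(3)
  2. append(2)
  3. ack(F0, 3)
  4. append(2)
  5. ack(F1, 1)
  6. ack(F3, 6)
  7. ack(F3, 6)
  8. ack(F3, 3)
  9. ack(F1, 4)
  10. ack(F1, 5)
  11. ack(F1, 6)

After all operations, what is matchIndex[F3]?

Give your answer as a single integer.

Op 1: append 3 -> log_len=3
Op 2: append 2 -> log_len=5
Op 3: F0 acks idx 3 -> match: F0=3 F1=0 F2=0 F3=0; commitIndex=0
Op 4: append 2 -> log_len=7
Op 5: F1 acks idx 1 -> match: F0=3 F1=1 F2=0 F3=0; commitIndex=1
Op 6: F3 acks idx 6 -> match: F0=3 F1=1 F2=0 F3=6; commitIndex=3
Op 7: F3 acks idx 6 -> match: F0=3 F1=1 F2=0 F3=6; commitIndex=3
Op 8: F3 acks idx 3 -> match: F0=3 F1=1 F2=0 F3=6; commitIndex=3
Op 9: F1 acks idx 4 -> match: F0=3 F1=4 F2=0 F3=6; commitIndex=4
Op 10: F1 acks idx 5 -> match: F0=3 F1=5 F2=0 F3=6; commitIndex=5
Op 11: F1 acks idx 6 -> match: F0=3 F1=6 F2=0 F3=6; commitIndex=6

Answer: 6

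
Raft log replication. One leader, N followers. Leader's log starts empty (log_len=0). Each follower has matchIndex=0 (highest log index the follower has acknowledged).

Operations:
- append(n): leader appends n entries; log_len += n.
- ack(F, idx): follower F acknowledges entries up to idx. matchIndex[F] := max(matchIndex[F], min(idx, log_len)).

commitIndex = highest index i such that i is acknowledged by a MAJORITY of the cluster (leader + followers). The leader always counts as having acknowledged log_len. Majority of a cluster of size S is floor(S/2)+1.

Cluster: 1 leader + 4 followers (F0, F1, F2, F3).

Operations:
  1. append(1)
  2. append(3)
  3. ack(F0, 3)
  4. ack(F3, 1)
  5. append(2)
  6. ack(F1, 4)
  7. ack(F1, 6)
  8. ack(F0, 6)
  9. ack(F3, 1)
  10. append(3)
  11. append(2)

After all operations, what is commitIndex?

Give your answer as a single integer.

Answer: 6

Derivation:
Op 1: append 1 -> log_len=1
Op 2: append 3 -> log_len=4
Op 3: F0 acks idx 3 -> match: F0=3 F1=0 F2=0 F3=0; commitIndex=0
Op 4: F3 acks idx 1 -> match: F0=3 F1=0 F2=0 F3=1; commitIndex=1
Op 5: append 2 -> log_len=6
Op 6: F1 acks idx 4 -> match: F0=3 F1=4 F2=0 F3=1; commitIndex=3
Op 7: F1 acks idx 6 -> match: F0=3 F1=6 F2=0 F3=1; commitIndex=3
Op 8: F0 acks idx 6 -> match: F0=6 F1=6 F2=0 F3=1; commitIndex=6
Op 9: F3 acks idx 1 -> match: F0=6 F1=6 F2=0 F3=1; commitIndex=6
Op 10: append 3 -> log_len=9
Op 11: append 2 -> log_len=11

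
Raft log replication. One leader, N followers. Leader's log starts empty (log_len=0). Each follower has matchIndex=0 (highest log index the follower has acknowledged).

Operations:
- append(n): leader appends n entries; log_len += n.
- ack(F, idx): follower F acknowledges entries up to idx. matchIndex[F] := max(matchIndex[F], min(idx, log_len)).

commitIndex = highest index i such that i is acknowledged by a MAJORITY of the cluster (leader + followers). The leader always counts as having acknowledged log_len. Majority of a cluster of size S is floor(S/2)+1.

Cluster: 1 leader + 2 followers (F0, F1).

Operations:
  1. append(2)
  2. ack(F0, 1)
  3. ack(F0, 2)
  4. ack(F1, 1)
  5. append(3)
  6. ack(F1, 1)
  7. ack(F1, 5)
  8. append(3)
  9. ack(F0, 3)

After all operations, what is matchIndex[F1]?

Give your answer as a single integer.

Answer: 5

Derivation:
Op 1: append 2 -> log_len=2
Op 2: F0 acks idx 1 -> match: F0=1 F1=0; commitIndex=1
Op 3: F0 acks idx 2 -> match: F0=2 F1=0; commitIndex=2
Op 4: F1 acks idx 1 -> match: F0=2 F1=1; commitIndex=2
Op 5: append 3 -> log_len=5
Op 6: F1 acks idx 1 -> match: F0=2 F1=1; commitIndex=2
Op 7: F1 acks idx 5 -> match: F0=2 F1=5; commitIndex=5
Op 8: append 3 -> log_len=8
Op 9: F0 acks idx 3 -> match: F0=3 F1=5; commitIndex=5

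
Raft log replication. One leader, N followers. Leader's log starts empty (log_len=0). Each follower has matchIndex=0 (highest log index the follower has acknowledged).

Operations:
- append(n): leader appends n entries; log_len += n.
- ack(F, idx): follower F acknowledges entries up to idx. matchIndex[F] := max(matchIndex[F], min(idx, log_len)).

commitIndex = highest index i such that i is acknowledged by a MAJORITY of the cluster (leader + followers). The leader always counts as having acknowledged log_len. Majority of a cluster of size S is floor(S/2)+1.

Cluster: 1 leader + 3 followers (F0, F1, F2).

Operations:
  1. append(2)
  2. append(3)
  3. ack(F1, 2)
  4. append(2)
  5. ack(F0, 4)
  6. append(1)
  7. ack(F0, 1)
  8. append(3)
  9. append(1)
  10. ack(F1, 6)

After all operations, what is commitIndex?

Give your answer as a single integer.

Answer: 4

Derivation:
Op 1: append 2 -> log_len=2
Op 2: append 3 -> log_len=5
Op 3: F1 acks idx 2 -> match: F0=0 F1=2 F2=0; commitIndex=0
Op 4: append 2 -> log_len=7
Op 5: F0 acks idx 4 -> match: F0=4 F1=2 F2=0; commitIndex=2
Op 6: append 1 -> log_len=8
Op 7: F0 acks idx 1 -> match: F0=4 F1=2 F2=0; commitIndex=2
Op 8: append 3 -> log_len=11
Op 9: append 1 -> log_len=12
Op 10: F1 acks idx 6 -> match: F0=4 F1=6 F2=0; commitIndex=4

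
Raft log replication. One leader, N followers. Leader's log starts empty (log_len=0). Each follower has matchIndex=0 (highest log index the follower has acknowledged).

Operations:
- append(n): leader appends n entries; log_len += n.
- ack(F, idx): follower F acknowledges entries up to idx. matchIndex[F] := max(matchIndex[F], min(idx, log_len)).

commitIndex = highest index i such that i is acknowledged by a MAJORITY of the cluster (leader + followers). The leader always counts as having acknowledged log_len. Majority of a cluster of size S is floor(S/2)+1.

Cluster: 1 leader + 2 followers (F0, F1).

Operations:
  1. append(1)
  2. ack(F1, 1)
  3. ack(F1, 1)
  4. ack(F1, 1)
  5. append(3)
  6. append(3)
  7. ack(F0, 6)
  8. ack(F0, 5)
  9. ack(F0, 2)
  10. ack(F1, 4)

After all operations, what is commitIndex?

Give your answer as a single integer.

Answer: 6

Derivation:
Op 1: append 1 -> log_len=1
Op 2: F1 acks idx 1 -> match: F0=0 F1=1; commitIndex=1
Op 3: F1 acks idx 1 -> match: F0=0 F1=1; commitIndex=1
Op 4: F1 acks idx 1 -> match: F0=0 F1=1; commitIndex=1
Op 5: append 3 -> log_len=4
Op 6: append 3 -> log_len=7
Op 7: F0 acks idx 6 -> match: F0=6 F1=1; commitIndex=6
Op 8: F0 acks idx 5 -> match: F0=6 F1=1; commitIndex=6
Op 9: F0 acks idx 2 -> match: F0=6 F1=1; commitIndex=6
Op 10: F1 acks idx 4 -> match: F0=6 F1=4; commitIndex=6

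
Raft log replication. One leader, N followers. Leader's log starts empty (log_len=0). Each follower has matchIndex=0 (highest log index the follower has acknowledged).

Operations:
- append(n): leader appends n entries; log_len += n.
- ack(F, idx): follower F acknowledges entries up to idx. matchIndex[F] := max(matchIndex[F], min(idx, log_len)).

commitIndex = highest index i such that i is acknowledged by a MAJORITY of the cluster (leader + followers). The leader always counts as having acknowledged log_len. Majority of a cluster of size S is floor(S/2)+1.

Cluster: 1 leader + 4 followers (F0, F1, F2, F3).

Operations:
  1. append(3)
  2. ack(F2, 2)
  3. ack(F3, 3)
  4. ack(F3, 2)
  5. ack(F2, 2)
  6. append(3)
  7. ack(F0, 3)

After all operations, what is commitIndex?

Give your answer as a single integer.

Answer: 3

Derivation:
Op 1: append 3 -> log_len=3
Op 2: F2 acks idx 2 -> match: F0=0 F1=0 F2=2 F3=0; commitIndex=0
Op 3: F3 acks idx 3 -> match: F0=0 F1=0 F2=2 F3=3; commitIndex=2
Op 4: F3 acks idx 2 -> match: F0=0 F1=0 F2=2 F3=3; commitIndex=2
Op 5: F2 acks idx 2 -> match: F0=0 F1=0 F2=2 F3=3; commitIndex=2
Op 6: append 3 -> log_len=6
Op 7: F0 acks idx 3 -> match: F0=3 F1=0 F2=2 F3=3; commitIndex=3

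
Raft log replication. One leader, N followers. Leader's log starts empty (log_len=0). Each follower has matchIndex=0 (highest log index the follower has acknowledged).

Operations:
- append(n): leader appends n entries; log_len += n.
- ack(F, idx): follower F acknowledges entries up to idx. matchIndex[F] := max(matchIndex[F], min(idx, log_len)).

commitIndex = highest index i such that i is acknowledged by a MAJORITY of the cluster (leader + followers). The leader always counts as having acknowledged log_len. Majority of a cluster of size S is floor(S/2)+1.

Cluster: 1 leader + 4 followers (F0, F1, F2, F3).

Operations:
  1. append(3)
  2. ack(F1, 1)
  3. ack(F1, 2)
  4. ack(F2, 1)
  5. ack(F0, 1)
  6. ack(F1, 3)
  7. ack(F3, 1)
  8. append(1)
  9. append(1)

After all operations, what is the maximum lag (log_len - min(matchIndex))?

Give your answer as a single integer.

Op 1: append 3 -> log_len=3
Op 2: F1 acks idx 1 -> match: F0=0 F1=1 F2=0 F3=0; commitIndex=0
Op 3: F1 acks idx 2 -> match: F0=0 F1=2 F2=0 F3=0; commitIndex=0
Op 4: F2 acks idx 1 -> match: F0=0 F1=2 F2=1 F3=0; commitIndex=1
Op 5: F0 acks idx 1 -> match: F0=1 F1=2 F2=1 F3=0; commitIndex=1
Op 6: F1 acks idx 3 -> match: F0=1 F1=3 F2=1 F3=0; commitIndex=1
Op 7: F3 acks idx 1 -> match: F0=1 F1=3 F2=1 F3=1; commitIndex=1
Op 8: append 1 -> log_len=4
Op 9: append 1 -> log_len=5

Answer: 4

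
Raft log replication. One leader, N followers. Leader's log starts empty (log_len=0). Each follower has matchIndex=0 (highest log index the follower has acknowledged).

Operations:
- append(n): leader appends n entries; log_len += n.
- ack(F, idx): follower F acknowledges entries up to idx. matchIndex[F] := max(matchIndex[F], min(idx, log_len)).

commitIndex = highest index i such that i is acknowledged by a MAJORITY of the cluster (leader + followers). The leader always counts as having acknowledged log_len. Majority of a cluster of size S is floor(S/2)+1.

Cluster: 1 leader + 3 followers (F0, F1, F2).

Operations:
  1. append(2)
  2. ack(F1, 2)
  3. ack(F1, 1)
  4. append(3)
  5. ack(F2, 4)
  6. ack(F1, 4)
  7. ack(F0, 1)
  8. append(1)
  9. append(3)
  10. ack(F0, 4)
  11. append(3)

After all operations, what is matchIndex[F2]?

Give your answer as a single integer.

Op 1: append 2 -> log_len=2
Op 2: F1 acks idx 2 -> match: F0=0 F1=2 F2=0; commitIndex=0
Op 3: F1 acks idx 1 -> match: F0=0 F1=2 F2=0; commitIndex=0
Op 4: append 3 -> log_len=5
Op 5: F2 acks idx 4 -> match: F0=0 F1=2 F2=4; commitIndex=2
Op 6: F1 acks idx 4 -> match: F0=0 F1=4 F2=4; commitIndex=4
Op 7: F0 acks idx 1 -> match: F0=1 F1=4 F2=4; commitIndex=4
Op 8: append 1 -> log_len=6
Op 9: append 3 -> log_len=9
Op 10: F0 acks idx 4 -> match: F0=4 F1=4 F2=4; commitIndex=4
Op 11: append 3 -> log_len=12

Answer: 4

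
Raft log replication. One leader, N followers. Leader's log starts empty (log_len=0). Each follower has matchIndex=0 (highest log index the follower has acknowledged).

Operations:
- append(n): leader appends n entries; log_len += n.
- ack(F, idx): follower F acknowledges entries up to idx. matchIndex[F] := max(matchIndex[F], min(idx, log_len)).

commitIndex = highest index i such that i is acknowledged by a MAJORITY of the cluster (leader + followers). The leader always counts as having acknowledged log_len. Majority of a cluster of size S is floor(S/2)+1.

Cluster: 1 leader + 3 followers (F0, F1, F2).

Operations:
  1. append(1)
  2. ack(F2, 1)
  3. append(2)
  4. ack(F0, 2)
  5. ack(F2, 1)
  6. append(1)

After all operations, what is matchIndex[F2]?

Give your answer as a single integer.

Answer: 1

Derivation:
Op 1: append 1 -> log_len=1
Op 2: F2 acks idx 1 -> match: F0=0 F1=0 F2=1; commitIndex=0
Op 3: append 2 -> log_len=3
Op 4: F0 acks idx 2 -> match: F0=2 F1=0 F2=1; commitIndex=1
Op 5: F2 acks idx 1 -> match: F0=2 F1=0 F2=1; commitIndex=1
Op 6: append 1 -> log_len=4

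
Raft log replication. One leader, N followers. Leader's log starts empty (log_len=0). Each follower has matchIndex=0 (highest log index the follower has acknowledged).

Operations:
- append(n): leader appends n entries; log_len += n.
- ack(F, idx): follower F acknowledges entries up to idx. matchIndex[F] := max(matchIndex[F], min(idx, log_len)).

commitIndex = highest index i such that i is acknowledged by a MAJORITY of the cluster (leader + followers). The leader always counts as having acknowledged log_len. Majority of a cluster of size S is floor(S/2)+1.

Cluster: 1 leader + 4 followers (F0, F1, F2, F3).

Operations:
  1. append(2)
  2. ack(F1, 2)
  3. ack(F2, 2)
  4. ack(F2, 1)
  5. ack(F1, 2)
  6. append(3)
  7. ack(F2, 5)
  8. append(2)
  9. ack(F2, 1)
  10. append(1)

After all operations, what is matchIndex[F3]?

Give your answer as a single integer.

Answer: 0

Derivation:
Op 1: append 2 -> log_len=2
Op 2: F1 acks idx 2 -> match: F0=0 F1=2 F2=0 F3=0; commitIndex=0
Op 3: F2 acks idx 2 -> match: F0=0 F1=2 F2=2 F3=0; commitIndex=2
Op 4: F2 acks idx 1 -> match: F0=0 F1=2 F2=2 F3=0; commitIndex=2
Op 5: F1 acks idx 2 -> match: F0=0 F1=2 F2=2 F3=0; commitIndex=2
Op 6: append 3 -> log_len=5
Op 7: F2 acks idx 5 -> match: F0=0 F1=2 F2=5 F3=0; commitIndex=2
Op 8: append 2 -> log_len=7
Op 9: F2 acks idx 1 -> match: F0=0 F1=2 F2=5 F3=0; commitIndex=2
Op 10: append 1 -> log_len=8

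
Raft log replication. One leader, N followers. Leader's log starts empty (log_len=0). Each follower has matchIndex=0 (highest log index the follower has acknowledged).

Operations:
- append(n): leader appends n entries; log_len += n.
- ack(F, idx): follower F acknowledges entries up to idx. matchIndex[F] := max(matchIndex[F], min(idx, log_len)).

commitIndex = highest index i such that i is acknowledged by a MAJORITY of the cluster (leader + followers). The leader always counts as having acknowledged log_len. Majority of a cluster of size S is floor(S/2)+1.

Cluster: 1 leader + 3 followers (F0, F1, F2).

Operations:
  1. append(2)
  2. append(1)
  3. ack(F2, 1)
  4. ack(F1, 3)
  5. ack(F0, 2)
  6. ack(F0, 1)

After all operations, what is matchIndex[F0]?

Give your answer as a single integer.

Op 1: append 2 -> log_len=2
Op 2: append 1 -> log_len=3
Op 3: F2 acks idx 1 -> match: F0=0 F1=0 F2=1; commitIndex=0
Op 4: F1 acks idx 3 -> match: F0=0 F1=3 F2=1; commitIndex=1
Op 5: F0 acks idx 2 -> match: F0=2 F1=3 F2=1; commitIndex=2
Op 6: F0 acks idx 1 -> match: F0=2 F1=3 F2=1; commitIndex=2

Answer: 2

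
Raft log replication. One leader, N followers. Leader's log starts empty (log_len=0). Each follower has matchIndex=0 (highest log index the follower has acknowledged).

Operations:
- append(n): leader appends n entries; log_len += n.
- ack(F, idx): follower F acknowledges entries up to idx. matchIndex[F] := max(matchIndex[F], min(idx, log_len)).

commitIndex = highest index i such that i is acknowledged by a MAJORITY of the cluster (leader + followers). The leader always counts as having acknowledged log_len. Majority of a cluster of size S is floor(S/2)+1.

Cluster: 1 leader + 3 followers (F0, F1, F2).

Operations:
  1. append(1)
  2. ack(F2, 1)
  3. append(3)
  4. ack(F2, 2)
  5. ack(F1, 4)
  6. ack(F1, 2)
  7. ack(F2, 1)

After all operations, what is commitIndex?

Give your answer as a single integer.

Op 1: append 1 -> log_len=1
Op 2: F2 acks idx 1 -> match: F0=0 F1=0 F2=1; commitIndex=0
Op 3: append 3 -> log_len=4
Op 4: F2 acks idx 2 -> match: F0=0 F1=0 F2=2; commitIndex=0
Op 5: F1 acks idx 4 -> match: F0=0 F1=4 F2=2; commitIndex=2
Op 6: F1 acks idx 2 -> match: F0=0 F1=4 F2=2; commitIndex=2
Op 7: F2 acks idx 1 -> match: F0=0 F1=4 F2=2; commitIndex=2

Answer: 2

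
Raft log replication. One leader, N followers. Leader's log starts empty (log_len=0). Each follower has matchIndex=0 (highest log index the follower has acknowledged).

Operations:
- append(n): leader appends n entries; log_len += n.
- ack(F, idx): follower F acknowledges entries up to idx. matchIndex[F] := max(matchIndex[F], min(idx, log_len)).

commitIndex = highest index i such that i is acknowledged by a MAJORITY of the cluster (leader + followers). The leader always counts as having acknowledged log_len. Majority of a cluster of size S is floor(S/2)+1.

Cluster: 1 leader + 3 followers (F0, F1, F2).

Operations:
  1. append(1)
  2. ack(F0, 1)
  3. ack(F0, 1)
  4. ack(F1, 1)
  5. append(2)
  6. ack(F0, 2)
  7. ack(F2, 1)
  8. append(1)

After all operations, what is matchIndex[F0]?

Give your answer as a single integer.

Answer: 2

Derivation:
Op 1: append 1 -> log_len=1
Op 2: F0 acks idx 1 -> match: F0=1 F1=0 F2=0; commitIndex=0
Op 3: F0 acks idx 1 -> match: F0=1 F1=0 F2=0; commitIndex=0
Op 4: F1 acks idx 1 -> match: F0=1 F1=1 F2=0; commitIndex=1
Op 5: append 2 -> log_len=3
Op 6: F0 acks idx 2 -> match: F0=2 F1=1 F2=0; commitIndex=1
Op 7: F2 acks idx 1 -> match: F0=2 F1=1 F2=1; commitIndex=1
Op 8: append 1 -> log_len=4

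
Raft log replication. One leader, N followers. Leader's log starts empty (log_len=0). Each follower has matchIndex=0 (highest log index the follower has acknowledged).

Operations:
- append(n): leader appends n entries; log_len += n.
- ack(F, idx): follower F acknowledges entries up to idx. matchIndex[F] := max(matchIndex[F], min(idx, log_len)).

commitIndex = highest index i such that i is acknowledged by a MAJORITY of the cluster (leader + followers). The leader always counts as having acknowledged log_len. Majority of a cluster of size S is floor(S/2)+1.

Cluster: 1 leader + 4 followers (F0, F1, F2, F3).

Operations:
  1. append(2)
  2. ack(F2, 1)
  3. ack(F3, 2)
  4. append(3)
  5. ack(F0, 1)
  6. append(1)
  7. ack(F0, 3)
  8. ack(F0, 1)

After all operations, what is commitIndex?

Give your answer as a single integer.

Answer: 2

Derivation:
Op 1: append 2 -> log_len=2
Op 2: F2 acks idx 1 -> match: F0=0 F1=0 F2=1 F3=0; commitIndex=0
Op 3: F3 acks idx 2 -> match: F0=0 F1=0 F2=1 F3=2; commitIndex=1
Op 4: append 3 -> log_len=5
Op 5: F0 acks idx 1 -> match: F0=1 F1=0 F2=1 F3=2; commitIndex=1
Op 6: append 1 -> log_len=6
Op 7: F0 acks idx 3 -> match: F0=3 F1=0 F2=1 F3=2; commitIndex=2
Op 8: F0 acks idx 1 -> match: F0=3 F1=0 F2=1 F3=2; commitIndex=2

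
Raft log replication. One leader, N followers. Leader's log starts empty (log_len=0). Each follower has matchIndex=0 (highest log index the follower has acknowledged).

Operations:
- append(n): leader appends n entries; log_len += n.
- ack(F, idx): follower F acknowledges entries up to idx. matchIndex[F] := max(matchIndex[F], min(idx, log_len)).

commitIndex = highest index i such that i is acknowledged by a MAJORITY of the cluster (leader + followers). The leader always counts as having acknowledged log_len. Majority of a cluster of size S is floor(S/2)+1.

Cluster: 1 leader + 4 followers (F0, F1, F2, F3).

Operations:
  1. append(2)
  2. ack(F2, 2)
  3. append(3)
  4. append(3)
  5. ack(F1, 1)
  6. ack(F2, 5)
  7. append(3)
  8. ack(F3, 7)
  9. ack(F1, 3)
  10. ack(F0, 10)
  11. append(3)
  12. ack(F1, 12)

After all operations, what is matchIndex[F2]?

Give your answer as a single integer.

Op 1: append 2 -> log_len=2
Op 2: F2 acks idx 2 -> match: F0=0 F1=0 F2=2 F3=0; commitIndex=0
Op 3: append 3 -> log_len=5
Op 4: append 3 -> log_len=8
Op 5: F1 acks idx 1 -> match: F0=0 F1=1 F2=2 F3=0; commitIndex=1
Op 6: F2 acks idx 5 -> match: F0=0 F1=1 F2=5 F3=0; commitIndex=1
Op 7: append 3 -> log_len=11
Op 8: F3 acks idx 7 -> match: F0=0 F1=1 F2=5 F3=7; commitIndex=5
Op 9: F1 acks idx 3 -> match: F0=0 F1=3 F2=5 F3=7; commitIndex=5
Op 10: F0 acks idx 10 -> match: F0=10 F1=3 F2=5 F3=7; commitIndex=7
Op 11: append 3 -> log_len=14
Op 12: F1 acks idx 12 -> match: F0=10 F1=12 F2=5 F3=7; commitIndex=10

Answer: 5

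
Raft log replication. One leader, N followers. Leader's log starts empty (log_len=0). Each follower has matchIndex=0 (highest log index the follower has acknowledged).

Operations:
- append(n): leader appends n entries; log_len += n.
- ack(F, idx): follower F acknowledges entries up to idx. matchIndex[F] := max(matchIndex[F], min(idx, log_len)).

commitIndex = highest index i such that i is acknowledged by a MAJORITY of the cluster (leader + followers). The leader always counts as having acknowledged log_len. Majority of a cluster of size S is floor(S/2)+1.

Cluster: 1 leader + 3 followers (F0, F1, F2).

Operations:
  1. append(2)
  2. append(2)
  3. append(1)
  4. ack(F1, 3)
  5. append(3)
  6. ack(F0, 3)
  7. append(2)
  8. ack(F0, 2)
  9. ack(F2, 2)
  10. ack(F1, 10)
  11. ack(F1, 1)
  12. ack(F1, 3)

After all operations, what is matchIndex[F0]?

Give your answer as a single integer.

Answer: 3

Derivation:
Op 1: append 2 -> log_len=2
Op 2: append 2 -> log_len=4
Op 3: append 1 -> log_len=5
Op 4: F1 acks idx 3 -> match: F0=0 F1=3 F2=0; commitIndex=0
Op 5: append 3 -> log_len=8
Op 6: F0 acks idx 3 -> match: F0=3 F1=3 F2=0; commitIndex=3
Op 7: append 2 -> log_len=10
Op 8: F0 acks idx 2 -> match: F0=3 F1=3 F2=0; commitIndex=3
Op 9: F2 acks idx 2 -> match: F0=3 F1=3 F2=2; commitIndex=3
Op 10: F1 acks idx 10 -> match: F0=3 F1=10 F2=2; commitIndex=3
Op 11: F1 acks idx 1 -> match: F0=3 F1=10 F2=2; commitIndex=3
Op 12: F1 acks idx 3 -> match: F0=3 F1=10 F2=2; commitIndex=3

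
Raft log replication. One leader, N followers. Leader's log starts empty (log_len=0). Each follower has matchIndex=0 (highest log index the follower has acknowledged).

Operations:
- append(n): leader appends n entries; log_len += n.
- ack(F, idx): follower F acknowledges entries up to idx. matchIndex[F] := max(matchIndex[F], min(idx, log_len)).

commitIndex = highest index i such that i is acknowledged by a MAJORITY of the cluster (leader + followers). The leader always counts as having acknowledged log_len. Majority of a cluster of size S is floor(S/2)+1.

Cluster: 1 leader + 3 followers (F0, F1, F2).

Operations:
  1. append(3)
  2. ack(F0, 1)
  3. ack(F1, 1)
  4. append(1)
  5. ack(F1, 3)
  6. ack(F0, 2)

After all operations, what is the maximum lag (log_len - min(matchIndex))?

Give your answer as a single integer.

Answer: 4

Derivation:
Op 1: append 3 -> log_len=3
Op 2: F0 acks idx 1 -> match: F0=1 F1=0 F2=0; commitIndex=0
Op 3: F1 acks idx 1 -> match: F0=1 F1=1 F2=0; commitIndex=1
Op 4: append 1 -> log_len=4
Op 5: F1 acks idx 3 -> match: F0=1 F1=3 F2=0; commitIndex=1
Op 6: F0 acks idx 2 -> match: F0=2 F1=3 F2=0; commitIndex=2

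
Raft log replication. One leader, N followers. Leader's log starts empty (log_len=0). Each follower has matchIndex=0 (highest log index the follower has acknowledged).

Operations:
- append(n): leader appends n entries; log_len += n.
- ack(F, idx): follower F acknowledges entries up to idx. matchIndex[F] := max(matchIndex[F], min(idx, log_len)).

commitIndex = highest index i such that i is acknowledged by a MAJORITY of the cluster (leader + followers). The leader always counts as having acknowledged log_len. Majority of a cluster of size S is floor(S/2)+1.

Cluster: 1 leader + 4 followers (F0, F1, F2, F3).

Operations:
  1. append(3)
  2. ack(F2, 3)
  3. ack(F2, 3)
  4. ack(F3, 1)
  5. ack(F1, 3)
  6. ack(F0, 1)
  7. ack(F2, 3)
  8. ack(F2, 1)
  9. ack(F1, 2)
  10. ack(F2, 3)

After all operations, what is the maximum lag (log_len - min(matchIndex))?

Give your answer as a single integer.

Op 1: append 3 -> log_len=3
Op 2: F2 acks idx 3 -> match: F0=0 F1=0 F2=3 F3=0; commitIndex=0
Op 3: F2 acks idx 3 -> match: F0=0 F1=0 F2=3 F3=0; commitIndex=0
Op 4: F3 acks idx 1 -> match: F0=0 F1=0 F2=3 F3=1; commitIndex=1
Op 5: F1 acks idx 3 -> match: F0=0 F1=3 F2=3 F3=1; commitIndex=3
Op 6: F0 acks idx 1 -> match: F0=1 F1=3 F2=3 F3=1; commitIndex=3
Op 7: F2 acks idx 3 -> match: F0=1 F1=3 F2=3 F3=1; commitIndex=3
Op 8: F2 acks idx 1 -> match: F0=1 F1=3 F2=3 F3=1; commitIndex=3
Op 9: F1 acks idx 2 -> match: F0=1 F1=3 F2=3 F3=1; commitIndex=3
Op 10: F2 acks idx 3 -> match: F0=1 F1=3 F2=3 F3=1; commitIndex=3

Answer: 2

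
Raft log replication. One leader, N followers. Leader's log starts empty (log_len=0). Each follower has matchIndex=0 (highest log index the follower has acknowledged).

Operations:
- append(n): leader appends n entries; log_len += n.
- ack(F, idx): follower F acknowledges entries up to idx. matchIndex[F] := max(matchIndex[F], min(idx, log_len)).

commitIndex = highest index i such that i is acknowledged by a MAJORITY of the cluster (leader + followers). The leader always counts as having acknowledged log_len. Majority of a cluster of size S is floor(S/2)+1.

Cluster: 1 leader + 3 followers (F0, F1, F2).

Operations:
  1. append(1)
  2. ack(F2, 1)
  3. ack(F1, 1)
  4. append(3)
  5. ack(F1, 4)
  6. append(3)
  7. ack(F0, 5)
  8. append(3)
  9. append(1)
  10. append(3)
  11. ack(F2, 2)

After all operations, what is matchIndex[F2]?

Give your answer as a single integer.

Answer: 2

Derivation:
Op 1: append 1 -> log_len=1
Op 2: F2 acks idx 1 -> match: F0=0 F1=0 F2=1; commitIndex=0
Op 3: F1 acks idx 1 -> match: F0=0 F1=1 F2=1; commitIndex=1
Op 4: append 3 -> log_len=4
Op 5: F1 acks idx 4 -> match: F0=0 F1=4 F2=1; commitIndex=1
Op 6: append 3 -> log_len=7
Op 7: F0 acks idx 5 -> match: F0=5 F1=4 F2=1; commitIndex=4
Op 8: append 3 -> log_len=10
Op 9: append 1 -> log_len=11
Op 10: append 3 -> log_len=14
Op 11: F2 acks idx 2 -> match: F0=5 F1=4 F2=2; commitIndex=4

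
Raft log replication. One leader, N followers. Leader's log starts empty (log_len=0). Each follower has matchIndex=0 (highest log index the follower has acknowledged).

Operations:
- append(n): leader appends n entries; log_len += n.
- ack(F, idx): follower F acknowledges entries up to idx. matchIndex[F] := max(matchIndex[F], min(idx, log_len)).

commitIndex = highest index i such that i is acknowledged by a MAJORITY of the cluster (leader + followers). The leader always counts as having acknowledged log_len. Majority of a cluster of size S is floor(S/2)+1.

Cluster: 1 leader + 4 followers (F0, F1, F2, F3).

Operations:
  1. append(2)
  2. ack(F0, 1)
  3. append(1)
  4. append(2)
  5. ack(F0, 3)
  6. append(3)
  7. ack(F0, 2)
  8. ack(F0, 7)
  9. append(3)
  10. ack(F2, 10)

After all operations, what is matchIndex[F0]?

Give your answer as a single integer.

Answer: 7

Derivation:
Op 1: append 2 -> log_len=2
Op 2: F0 acks idx 1 -> match: F0=1 F1=0 F2=0 F3=0; commitIndex=0
Op 3: append 1 -> log_len=3
Op 4: append 2 -> log_len=5
Op 5: F0 acks idx 3 -> match: F0=3 F1=0 F2=0 F3=0; commitIndex=0
Op 6: append 3 -> log_len=8
Op 7: F0 acks idx 2 -> match: F0=3 F1=0 F2=0 F3=0; commitIndex=0
Op 8: F0 acks idx 7 -> match: F0=7 F1=0 F2=0 F3=0; commitIndex=0
Op 9: append 3 -> log_len=11
Op 10: F2 acks idx 10 -> match: F0=7 F1=0 F2=10 F3=0; commitIndex=7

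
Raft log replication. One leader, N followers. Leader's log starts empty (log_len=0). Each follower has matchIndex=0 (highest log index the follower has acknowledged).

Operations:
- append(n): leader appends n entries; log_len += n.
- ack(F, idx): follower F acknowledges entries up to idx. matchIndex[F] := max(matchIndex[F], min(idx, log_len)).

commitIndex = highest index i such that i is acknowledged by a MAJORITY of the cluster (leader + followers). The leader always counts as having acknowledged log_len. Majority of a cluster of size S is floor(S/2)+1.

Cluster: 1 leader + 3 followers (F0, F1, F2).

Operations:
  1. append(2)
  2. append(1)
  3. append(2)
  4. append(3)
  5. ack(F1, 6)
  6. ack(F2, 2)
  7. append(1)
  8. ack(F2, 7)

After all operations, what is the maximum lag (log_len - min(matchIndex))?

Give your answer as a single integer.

Answer: 9

Derivation:
Op 1: append 2 -> log_len=2
Op 2: append 1 -> log_len=3
Op 3: append 2 -> log_len=5
Op 4: append 3 -> log_len=8
Op 5: F1 acks idx 6 -> match: F0=0 F1=6 F2=0; commitIndex=0
Op 6: F2 acks idx 2 -> match: F0=0 F1=6 F2=2; commitIndex=2
Op 7: append 1 -> log_len=9
Op 8: F2 acks idx 7 -> match: F0=0 F1=6 F2=7; commitIndex=6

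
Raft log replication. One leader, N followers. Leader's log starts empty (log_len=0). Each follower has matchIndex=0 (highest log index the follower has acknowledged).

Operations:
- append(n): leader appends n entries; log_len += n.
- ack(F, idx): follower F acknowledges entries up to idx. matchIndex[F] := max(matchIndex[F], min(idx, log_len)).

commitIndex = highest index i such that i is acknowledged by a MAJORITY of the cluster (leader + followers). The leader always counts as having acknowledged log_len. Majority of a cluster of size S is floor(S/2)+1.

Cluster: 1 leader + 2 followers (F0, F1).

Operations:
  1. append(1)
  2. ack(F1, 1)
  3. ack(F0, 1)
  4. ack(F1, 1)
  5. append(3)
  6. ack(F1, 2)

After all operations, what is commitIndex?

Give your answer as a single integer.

Op 1: append 1 -> log_len=1
Op 2: F1 acks idx 1 -> match: F0=0 F1=1; commitIndex=1
Op 3: F0 acks idx 1 -> match: F0=1 F1=1; commitIndex=1
Op 4: F1 acks idx 1 -> match: F0=1 F1=1; commitIndex=1
Op 5: append 3 -> log_len=4
Op 6: F1 acks idx 2 -> match: F0=1 F1=2; commitIndex=2

Answer: 2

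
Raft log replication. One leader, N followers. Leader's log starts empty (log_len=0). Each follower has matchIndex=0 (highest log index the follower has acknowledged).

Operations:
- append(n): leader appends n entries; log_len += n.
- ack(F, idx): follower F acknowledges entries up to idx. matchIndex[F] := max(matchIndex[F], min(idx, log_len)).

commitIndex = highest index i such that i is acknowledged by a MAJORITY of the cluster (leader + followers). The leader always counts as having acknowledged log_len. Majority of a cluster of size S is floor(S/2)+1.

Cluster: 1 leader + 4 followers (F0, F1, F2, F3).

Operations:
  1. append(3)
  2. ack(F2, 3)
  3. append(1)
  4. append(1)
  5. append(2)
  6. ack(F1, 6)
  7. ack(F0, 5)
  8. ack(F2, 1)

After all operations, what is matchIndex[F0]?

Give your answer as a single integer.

Op 1: append 3 -> log_len=3
Op 2: F2 acks idx 3 -> match: F0=0 F1=0 F2=3 F3=0; commitIndex=0
Op 3: append 1 -> log_len=4
Op 4: append 1 -> log_len=5
Op 5: append 2 -> log_len=7
Op 6: F1 acks idx 6 -> match: F0=0 F1=6 F2=3 F3=0; commitIndex=3
Op 7: F0 acks idx 5 -> match: F0=5 F1=6 F2=3 F3=0; commitIndex=5
Op 8: F2 acks idx 1 -> match: F0=5 F1=6 F2=3 F3=0; commitIndex=5

Answer: 5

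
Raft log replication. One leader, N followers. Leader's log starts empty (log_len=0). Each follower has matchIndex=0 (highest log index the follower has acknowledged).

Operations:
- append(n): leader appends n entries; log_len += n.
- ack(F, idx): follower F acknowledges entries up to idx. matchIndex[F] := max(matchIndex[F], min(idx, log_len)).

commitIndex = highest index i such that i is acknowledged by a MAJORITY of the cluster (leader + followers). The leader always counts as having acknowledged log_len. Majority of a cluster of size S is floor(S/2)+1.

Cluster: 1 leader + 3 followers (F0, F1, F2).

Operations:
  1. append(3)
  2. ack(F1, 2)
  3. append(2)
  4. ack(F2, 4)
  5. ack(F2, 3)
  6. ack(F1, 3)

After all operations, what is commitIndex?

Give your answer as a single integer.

Op 1: append 3 -> log_len=3
Op 2: F1 acks idx 2 -> match: F0=0 F1=2 F2=0; commitIndex=0
Op 3: append 2 -> log_len=5
Op 4: F2 acks idx 4 -> match: F0=0 F1=2 F2=4; commitIndex=2
Op 5: F2 acks idx 3 -> match: F0=0 F1=2 F2=4; commitIndex=2
Op 6: F1 acks idx 3 -> match: F0=0 F1=3 F2=4; commitIndex=3

Answer: 3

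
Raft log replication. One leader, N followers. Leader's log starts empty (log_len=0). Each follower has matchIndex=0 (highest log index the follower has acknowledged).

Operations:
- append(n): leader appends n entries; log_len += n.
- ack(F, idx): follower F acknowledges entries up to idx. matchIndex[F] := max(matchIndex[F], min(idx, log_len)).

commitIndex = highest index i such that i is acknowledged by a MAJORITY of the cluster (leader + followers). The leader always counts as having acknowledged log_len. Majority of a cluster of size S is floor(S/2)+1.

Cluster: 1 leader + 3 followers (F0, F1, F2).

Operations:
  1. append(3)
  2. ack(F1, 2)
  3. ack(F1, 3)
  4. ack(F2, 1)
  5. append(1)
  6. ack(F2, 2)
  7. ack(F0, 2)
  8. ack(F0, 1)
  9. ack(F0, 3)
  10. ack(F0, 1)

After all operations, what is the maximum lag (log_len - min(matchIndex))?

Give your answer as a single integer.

Answer: 2

Derivation:
Op 1: append 3 -> log_len=3
Op 2: F1 acks idx 2 -> match: F0=0 F1=2 F2=0; commitIndex=0
Op 3: F1 acks idx 3 -> match: F0=0 F1=3 F2=0; commitIndex=0
Op 4: F2 acks idx 1 -> match: F0=0 F1=3 F2=1; commitIndex=1
Op 5: append 1 -> log_len=4
Op 6: F2 acks idx 2 -> match: F0=0 F1=3 F2=2; commitIndex=2
Op 7: F0 acks idx 2 -> match: F0=2 F1=3 F2=2; commitIndex=2
Op 8: F0 acks idx 1 -> match: F0=2 F1=3 F2=2; commitIndex=2
Op 9: F0 acks idx 3 -> match: F0=3 F1=3 F2=2; commitIndex=3
Op 10: F0 acks idx 1 -> match: F0=3 F1=3 F2=2; commitIndex=3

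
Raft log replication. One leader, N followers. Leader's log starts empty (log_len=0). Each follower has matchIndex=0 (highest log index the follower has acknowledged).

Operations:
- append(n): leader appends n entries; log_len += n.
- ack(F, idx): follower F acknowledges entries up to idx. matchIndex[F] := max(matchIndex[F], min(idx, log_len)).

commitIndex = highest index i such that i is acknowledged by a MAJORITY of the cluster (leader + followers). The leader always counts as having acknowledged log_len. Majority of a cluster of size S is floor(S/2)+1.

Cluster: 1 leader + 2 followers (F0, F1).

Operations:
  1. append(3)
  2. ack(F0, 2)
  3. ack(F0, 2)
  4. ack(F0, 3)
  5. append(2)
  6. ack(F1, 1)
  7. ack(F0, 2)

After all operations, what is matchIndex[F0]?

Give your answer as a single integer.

Op 1: append 3 -> log_len=3
Op 2: F0 acks idx 2 -> match: F0=2 F1=0; commitIndex=2
Op 3: F0 acks idx 2 -> match: F0=2 F1=0; commitIndex=2
Op 4: F0 acks idx 3 -> match: F0=3 F1=0; commitIndex=3
Op 5: append 2 -> log_len=5
Op 6: F1 acks idx 1 -> match: F0=3 F1=1; commitIndex=3
Op 7: F0 acks idx 2 -> match: F0=3 F1=1; commitIndex=3

Answer: 3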